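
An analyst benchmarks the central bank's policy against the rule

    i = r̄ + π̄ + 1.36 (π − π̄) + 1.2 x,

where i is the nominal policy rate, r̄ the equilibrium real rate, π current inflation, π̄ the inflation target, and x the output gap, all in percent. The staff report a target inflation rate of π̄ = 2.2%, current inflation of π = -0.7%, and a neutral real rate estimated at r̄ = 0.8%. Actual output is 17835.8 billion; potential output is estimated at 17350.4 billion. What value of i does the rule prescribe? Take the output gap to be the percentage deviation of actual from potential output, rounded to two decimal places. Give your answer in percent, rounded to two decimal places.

Output gap = 100 × (17835.8 − 17350.4) / 17350.4 = 2.80%.
i = 0.80 + 2.20 + 1.36 × (-0.70 − 2.20) + 1.2 × 2.80
   = 0.80 + 2.2 − 3.944 + 3.36 = 2.42

2.42%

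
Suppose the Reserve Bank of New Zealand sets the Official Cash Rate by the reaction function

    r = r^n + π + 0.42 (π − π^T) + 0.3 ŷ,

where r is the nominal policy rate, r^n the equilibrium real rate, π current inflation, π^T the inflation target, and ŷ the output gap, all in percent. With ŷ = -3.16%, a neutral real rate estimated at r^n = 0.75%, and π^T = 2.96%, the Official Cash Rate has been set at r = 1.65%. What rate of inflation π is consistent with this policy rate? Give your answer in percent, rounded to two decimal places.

Collecting π: r = r^n + (1 + 0.42) π − 0.42 π^T + 0.3 ŷ
1.42 π = 1.65 − 0.75 + 0.42 × 2.96 − 0.3 × (-3.16) = 3.0912
π = 3.0912 / 1.42 = 2.18

2.18%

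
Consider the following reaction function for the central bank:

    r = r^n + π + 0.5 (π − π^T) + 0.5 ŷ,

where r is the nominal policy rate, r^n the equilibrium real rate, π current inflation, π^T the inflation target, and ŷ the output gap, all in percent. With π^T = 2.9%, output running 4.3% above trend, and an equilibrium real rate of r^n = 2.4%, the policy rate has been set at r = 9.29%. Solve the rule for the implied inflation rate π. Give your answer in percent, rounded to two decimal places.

Output 4.3% above potential → ŷ = 4.3.
Collecting π: r = r^n + (1 + 0.5) π − 0.5 π^T + 0.5 ŷ
1.5 π = 9.29 − 2.4 + 0.5 × 2.9 − 0.5 × 4.3 = 6.19
π = 6.19 / 1.5 = 4.13

4.13%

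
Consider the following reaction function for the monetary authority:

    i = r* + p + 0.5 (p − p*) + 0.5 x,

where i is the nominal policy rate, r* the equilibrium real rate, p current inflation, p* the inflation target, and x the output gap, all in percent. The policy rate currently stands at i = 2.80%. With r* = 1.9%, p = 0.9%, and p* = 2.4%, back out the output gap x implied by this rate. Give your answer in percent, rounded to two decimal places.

1.50%

0.5 x = 2.80 − 1.9 − 0.9 − 0.5 × (0.9 − 2.4) = 0.75
x = 0.75 / 0.5 = 1.50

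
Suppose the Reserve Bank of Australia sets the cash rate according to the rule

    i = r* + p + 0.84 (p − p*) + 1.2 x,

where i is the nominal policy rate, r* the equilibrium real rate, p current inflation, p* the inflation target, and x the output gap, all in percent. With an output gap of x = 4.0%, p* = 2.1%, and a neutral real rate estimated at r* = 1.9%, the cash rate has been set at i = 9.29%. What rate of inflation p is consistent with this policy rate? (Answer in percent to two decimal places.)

Collecting p: i = r* + (1 + 0.84) p − 0.84 p* + 1.2 x
1.84 p = 9.29 − 1.9 + 0.84 × 2.1 − 1.2 × 4.0 = 4.354
p = 4.354 / 1.84 = 2.37

2.37%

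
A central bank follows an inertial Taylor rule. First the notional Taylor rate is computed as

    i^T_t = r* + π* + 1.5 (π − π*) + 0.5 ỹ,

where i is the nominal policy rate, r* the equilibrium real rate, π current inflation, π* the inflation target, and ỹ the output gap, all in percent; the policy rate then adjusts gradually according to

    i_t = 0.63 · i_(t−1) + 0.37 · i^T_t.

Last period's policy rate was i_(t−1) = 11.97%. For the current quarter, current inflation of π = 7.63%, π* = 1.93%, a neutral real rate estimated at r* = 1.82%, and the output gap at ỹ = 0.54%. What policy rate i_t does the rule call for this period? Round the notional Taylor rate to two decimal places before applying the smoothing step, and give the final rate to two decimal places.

i^T_t = 1.82 + 1.93 + 1.5 × (7.63 − 1.93) + 0.5 × 0.54
   = 1.82 + 1.93 + 8.55 + 0.27 = 12.57
i_t = 0.63 × 11.97 + 0.37 × 12.57 = 7.5411 + 4.6509 = 12.19

12.19%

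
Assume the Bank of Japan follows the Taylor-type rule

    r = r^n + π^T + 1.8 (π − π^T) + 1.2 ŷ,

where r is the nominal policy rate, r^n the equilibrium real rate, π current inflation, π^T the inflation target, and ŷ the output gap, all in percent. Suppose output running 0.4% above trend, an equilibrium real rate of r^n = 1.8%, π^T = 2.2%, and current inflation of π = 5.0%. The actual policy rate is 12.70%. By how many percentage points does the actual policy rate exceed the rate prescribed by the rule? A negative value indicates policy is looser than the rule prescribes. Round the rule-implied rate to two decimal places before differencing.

3.18 pp

Output 0.4% above potential → ŷ = 0.4.
r = 1.8 + 2.2 + 1.8 × (5.0 − 2.2) + 1.2 × 0.4
   = 1.8 + 2.2 + 5.04 + 0.48 = 9.52
Deviation = 12.70 − 9.52 = 3.18 pp.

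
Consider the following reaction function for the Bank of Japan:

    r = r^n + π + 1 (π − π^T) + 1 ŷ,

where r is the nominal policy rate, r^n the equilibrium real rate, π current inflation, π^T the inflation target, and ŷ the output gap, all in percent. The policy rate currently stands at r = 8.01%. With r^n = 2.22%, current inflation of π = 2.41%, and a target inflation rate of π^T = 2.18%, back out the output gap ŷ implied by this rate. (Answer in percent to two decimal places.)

3.15%

1 ŷ = 8.01 − 2.22 − 2.41 − 1 × (2.41 − 2.18) = 3.15
ŷ = 3.15 / 1 = 3.15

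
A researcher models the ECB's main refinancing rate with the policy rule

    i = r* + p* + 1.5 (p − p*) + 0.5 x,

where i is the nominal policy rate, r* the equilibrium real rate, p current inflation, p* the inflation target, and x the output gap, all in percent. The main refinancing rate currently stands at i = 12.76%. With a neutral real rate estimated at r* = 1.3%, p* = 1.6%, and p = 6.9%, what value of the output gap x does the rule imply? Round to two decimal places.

0.5 x = 12.76 − 1.3 − 1.6 − 1.5 × (6.9 − 1.6) = 1.91
x = 1.91 / 0.5 = 3.82

3.82%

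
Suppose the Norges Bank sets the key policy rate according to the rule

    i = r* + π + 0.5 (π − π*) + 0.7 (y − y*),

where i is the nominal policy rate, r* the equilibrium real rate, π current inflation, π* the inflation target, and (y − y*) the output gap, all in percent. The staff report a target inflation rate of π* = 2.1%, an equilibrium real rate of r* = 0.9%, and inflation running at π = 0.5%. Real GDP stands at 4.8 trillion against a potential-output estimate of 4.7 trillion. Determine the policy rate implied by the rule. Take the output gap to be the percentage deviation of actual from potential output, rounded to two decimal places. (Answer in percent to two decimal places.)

2.09%

Output gap = 100 × (4.8 − 4.7) / 4.7 = 2.13%.
i = 0.90 + 0.50 + 0.5 × (0.50 − 2.10) + 0.7 × 2.13
   = 0.90 + 0.5 − 0.8 + 1.491 = 2.09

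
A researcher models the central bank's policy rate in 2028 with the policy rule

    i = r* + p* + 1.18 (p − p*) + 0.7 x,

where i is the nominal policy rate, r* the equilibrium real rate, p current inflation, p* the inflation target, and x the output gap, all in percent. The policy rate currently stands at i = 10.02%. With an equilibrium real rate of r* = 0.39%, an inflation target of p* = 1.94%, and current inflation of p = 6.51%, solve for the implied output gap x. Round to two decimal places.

3.28%

0.7 x = 10.02 − 0.39 − 1.94 − 1.18 × (6.51 − 1.94) = 2.2974
x = 2.2974 / 0.7 = 3.28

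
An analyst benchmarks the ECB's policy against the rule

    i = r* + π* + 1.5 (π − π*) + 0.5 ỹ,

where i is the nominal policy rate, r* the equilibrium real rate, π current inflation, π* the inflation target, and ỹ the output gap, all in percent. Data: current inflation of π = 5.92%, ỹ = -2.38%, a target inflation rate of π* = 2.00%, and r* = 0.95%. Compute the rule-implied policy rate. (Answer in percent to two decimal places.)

7.64%

i = 0.95 + 2.00 + 1.5 × (5.92 − 2.00) + 0.5 × (-2.38)
   = 0.95 + 2 + 5.88 − 1.19 = 7.64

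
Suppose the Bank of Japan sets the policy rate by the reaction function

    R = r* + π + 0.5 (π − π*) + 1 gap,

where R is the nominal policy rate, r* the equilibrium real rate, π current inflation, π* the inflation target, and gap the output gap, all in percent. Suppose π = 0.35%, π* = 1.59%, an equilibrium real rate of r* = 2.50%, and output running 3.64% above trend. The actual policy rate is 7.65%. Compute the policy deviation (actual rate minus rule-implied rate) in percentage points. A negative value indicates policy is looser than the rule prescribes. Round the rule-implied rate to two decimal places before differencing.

Output 3.64% above potential → gap = 3.64.
R = 2.50 + 0.35 + 0.5 × (0.35 − 1.59) + 1 × 3.64
   = 2.50 + 0.35 − 0.62 + 3.64 = 5.87
Deviation = 7.65 − 5.87 = 1.78 pp.

1.78 pp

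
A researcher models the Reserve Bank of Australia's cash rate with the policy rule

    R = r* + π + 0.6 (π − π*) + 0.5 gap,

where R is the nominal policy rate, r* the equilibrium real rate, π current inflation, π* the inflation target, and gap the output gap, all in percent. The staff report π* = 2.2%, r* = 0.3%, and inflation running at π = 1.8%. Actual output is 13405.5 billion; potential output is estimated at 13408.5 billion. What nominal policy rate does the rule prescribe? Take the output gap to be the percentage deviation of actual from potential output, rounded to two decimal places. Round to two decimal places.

1.85%

Output gap = 100 × (13405.5 − 13408.5) / 13408.5 = -0.02%.
R = 0.30 + 1.80 + 0.6 × (1.80 − 2.20) + 0.5 × (-0.02)
   = 0.30 + 1.8 − 0.24 − 0.01 = 1.85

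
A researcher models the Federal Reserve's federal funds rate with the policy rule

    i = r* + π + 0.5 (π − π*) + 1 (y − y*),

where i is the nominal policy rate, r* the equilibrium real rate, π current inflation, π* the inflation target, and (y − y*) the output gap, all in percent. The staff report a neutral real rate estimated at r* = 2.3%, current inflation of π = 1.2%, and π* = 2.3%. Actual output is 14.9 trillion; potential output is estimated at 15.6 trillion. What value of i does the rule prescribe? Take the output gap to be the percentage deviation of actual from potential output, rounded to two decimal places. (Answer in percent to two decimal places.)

-1.54%

Output gap = 100 × (14.9 − 15.6) / 15.6 = -4.49%.
i = 2.30 + 1.20 + 0.5 × (1.20 − 2.30) + 1 × (-4.49)
   = 2.30 + 1.2 − 0.55 − 4.49 = -1.54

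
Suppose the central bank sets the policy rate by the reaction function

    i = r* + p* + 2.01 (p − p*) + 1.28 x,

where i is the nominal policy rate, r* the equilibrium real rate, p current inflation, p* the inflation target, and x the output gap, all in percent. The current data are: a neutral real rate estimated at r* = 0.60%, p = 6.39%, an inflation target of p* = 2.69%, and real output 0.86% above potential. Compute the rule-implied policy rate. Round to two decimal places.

11.83%

Output 0.86% above potential → x = 0.86.
i = 0.60 + 2.69 + 2.01 × (6.39 − 2.69) + 1.28 × 0.86
   = 0.60 + 2.69 + 7.437 + 1.1008 = 11.83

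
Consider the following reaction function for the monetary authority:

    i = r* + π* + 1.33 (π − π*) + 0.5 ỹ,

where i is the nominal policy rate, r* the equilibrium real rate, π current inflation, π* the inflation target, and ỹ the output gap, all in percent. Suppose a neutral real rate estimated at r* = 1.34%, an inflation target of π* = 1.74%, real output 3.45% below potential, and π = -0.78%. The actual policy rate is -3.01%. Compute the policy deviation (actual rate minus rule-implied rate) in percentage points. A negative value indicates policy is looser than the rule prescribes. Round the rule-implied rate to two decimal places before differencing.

-1.01 pp

Output 3.45% below potential → ỹ = -3.45.
i = 1.34 + 1.74 + 1.33 × (-0.78 − 1.74) + 0.5 × (-3.45)
   = 1.34 + 1.74 − 3.3516 − 1.725 = -2.00
Deviation = -3.01 − (-2.00) = -1.01 pp.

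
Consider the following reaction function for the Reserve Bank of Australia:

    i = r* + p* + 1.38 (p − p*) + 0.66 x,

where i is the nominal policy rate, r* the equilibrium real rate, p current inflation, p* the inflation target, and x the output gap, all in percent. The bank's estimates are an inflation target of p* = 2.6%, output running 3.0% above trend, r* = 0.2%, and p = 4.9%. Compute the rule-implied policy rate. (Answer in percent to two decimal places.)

7.95%

Output 3.0% above potential → x = 3.0.
i = 0.2 + 2.6 + 1.38 × (4.9 − 2.6) + 0.66 × 3.0
   = 0.2 + 2.6 + 3.174 + 1.98 = 7.95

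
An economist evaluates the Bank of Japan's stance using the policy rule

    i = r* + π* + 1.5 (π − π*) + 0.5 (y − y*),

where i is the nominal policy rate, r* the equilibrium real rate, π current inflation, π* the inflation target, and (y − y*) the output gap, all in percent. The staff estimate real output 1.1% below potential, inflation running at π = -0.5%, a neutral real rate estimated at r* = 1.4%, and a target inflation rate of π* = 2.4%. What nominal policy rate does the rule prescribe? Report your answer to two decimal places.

-1.10%

Output 1.1% below potential → (y − y*) = -1.1.
i = 1.4 + 2.4 + 1.5 × (-0.5 − 2.4) + 0.5 × (-1.1)
   = 1.4 + 2.4 − 4.35 − 0.55 = -1.10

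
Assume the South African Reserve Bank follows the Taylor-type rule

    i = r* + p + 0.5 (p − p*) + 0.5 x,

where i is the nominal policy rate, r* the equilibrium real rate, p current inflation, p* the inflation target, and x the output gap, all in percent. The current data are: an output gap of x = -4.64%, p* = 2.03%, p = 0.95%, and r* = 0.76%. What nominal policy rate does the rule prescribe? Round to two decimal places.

i = 0.76 + 0.95 + 0.5 × (0.95 − 2.03) + 0.5 × (-4.64)
   = 0.76 + 0.95 − 0.54 − 2.32 = -1.15

-1.15%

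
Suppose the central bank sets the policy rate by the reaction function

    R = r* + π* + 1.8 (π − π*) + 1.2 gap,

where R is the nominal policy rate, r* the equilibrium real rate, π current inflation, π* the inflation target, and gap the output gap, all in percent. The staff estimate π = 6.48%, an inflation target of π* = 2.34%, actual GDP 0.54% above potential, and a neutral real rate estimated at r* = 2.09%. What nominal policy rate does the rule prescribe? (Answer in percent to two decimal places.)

Output 0.54% above potential → gap = 0.54.
R = 2.09 + 2.34 + 1.8 × (6.48 − 2.34) + 1.2 × 0.54
   = 2.09 + 2.34 + 7.452 + 0.648 = 12.53

12.53%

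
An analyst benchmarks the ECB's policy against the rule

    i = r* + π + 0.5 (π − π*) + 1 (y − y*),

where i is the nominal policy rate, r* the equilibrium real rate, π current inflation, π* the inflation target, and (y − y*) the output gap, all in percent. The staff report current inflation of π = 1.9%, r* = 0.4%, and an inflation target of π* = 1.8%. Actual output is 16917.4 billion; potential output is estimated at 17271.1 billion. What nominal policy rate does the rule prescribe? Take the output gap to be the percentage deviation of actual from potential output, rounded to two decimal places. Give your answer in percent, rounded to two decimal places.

0.30%

Output gap = 100 × (16917.4 − 17271.1) / 17271.1 = -2.05%.
i = 0.40 + 1.90 + 0.5 × (1.90 − 1.80) + 1 × (-2.05)
   = 0.40 + 1.9 + 0.05 − 2.05 = 0.30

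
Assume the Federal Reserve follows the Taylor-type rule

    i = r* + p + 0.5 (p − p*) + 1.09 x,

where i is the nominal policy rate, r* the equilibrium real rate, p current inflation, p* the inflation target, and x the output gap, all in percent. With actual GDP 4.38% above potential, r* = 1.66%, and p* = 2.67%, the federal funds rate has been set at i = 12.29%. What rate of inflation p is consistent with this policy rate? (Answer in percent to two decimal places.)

4.79%

Output 4.38% above potential → x = 4.38.
Collecting p: i = r* + (1 + 0.5) p − 0.5 p* + 1.09 x
1.5 p = 12.29 − 1.66 + 0.5 × 2.67 − 1.09 × 4.38 = 7.1908
p = 7.1908 / 1.5 = 4.79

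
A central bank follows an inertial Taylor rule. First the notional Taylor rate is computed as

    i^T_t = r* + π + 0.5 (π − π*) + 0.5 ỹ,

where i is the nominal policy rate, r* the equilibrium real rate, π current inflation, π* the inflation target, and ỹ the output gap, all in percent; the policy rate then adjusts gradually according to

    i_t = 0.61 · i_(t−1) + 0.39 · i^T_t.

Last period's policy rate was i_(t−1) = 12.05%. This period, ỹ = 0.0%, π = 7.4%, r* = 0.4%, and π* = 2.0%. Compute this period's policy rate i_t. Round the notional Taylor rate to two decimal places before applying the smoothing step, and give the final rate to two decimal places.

11.45%

i^T_t = 0.4 + 7.4 + 0.5 × (7.4 − 2.0) + 0.5 × 0.0
   = 0.4 + 7.4 + 2.7 + 0 = 10.50
i_t = 0.61 × 12.05 + 0.39 × 10.50 = 7.3505 + 4.095 = 11.45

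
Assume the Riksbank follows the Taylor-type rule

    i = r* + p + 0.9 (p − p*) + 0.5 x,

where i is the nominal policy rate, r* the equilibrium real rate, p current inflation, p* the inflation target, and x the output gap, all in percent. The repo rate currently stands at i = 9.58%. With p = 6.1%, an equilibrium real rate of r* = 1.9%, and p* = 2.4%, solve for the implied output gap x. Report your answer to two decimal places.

0.5 x = 9.58 − 1.9 − 6.1 − 0.9 × (6.1 − 2.4) = -1.75
x = -1.75 / 0.5 = -3.50

-3.50%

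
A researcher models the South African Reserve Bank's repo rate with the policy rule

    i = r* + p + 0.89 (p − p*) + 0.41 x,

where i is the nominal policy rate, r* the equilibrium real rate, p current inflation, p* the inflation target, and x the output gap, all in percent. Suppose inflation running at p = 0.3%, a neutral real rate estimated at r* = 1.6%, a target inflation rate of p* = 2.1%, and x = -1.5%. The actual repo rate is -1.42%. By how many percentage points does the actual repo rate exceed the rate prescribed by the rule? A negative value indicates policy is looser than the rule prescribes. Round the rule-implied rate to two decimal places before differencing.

i = 1.6 + 0.3 + 0.89 × (0.3 − 2.1) + 0.41 × (-1.5)
   = 1.6 + 0.3 − 1.602 − 0.615 = -0.32
Deviation = -1.42 − (-0.32) = -1.10 pp.

-1.10 pp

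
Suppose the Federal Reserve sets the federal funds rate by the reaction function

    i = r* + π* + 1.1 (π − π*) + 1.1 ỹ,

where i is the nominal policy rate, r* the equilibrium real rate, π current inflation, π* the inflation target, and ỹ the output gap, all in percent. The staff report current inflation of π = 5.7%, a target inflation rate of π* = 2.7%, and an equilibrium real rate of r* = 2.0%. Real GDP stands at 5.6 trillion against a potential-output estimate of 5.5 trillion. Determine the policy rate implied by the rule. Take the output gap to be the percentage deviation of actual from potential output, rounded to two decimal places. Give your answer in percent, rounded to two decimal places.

Output gap = 100 × (5.6 − 5.5) / 5.5 = 1.82%.
i = 2.00 + 2.70 + 1.1 × (5.70 − 2.70) + 1.1 × 1.82
   = 2.00 + 2.7 + 3.3 + 2.002 = 10.00

10.00%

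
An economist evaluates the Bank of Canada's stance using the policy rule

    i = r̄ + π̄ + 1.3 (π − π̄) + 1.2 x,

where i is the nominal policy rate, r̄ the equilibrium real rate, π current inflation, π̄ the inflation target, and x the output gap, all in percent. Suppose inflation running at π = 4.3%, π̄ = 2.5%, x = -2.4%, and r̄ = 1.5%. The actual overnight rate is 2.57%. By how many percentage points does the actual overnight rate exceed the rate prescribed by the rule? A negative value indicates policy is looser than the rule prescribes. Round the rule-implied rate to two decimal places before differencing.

i = 1.5 + 2.5 + 1.3 × (4.3 − 2.5) + 1.2 × (-2.4)
   = 1.5 + 2.5 + 2.34 − 2.88 = 3.46
Deviation = 2.57 − 3.46 = -0.89 pp.

-0.89 pp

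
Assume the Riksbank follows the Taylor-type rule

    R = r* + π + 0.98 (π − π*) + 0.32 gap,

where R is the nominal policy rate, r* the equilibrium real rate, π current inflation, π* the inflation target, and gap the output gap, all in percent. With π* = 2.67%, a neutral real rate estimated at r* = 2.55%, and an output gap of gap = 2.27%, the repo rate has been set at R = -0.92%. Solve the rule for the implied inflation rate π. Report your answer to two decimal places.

-0.80%

Collecting π: R = r* + (1 + 0.98) π − 0.98 π* + 0.32 gap
1.98 π = -0.92 − 2.55 + 0.98 × 2.67 − 0.32 × 2.27 = -1.5798
π = -1.5798 / 1.98 = -0.80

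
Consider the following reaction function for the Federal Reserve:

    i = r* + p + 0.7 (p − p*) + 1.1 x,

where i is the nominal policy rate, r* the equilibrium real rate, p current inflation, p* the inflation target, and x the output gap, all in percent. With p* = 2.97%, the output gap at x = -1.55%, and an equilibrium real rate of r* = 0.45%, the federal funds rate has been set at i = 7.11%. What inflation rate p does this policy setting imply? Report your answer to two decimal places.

Collecting p: i = r* + (1 + 0.7) p − 0.7 p* + 1.1 x
1.7 p = 7.11 − 0.45 + 0.7 × 2.97 − 1.1 × (-1.55) = 10.444
p = 10.444 / 1.7 = 6.14

6.14%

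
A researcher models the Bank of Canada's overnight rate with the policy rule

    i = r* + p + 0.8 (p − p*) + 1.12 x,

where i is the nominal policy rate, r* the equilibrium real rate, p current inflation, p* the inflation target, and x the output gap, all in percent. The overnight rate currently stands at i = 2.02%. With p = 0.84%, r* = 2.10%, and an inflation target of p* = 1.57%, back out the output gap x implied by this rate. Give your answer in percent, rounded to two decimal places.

-0.30%

1.12 x = 2.02 − 2.10 − 0.84 − 0.8 × (0.84 − 1.57) = -0.336
x = -0.336 / 1.12 = -0.30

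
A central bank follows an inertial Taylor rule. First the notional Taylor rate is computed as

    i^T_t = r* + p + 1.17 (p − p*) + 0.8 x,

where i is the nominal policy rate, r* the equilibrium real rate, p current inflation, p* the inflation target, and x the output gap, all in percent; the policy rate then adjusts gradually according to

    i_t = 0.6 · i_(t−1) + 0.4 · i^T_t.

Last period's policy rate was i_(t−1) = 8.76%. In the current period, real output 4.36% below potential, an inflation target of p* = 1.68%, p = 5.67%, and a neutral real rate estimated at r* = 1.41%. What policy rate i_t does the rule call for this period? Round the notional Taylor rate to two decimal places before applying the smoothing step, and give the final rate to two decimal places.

Output 4.36% below potential → x = -4.36.
i^T_t = 1.41 + 5.67 + 1.17 × (5.67 − 1.68) + 0.8 × (-4.36)
   = 1.41 + 5.67 + 4.6683 − 3.488 = 8.26
i_t = 0.6 × 8.76 + 0.4 × 8.26 = 5.256 + 3.304 = 8.56

8.56%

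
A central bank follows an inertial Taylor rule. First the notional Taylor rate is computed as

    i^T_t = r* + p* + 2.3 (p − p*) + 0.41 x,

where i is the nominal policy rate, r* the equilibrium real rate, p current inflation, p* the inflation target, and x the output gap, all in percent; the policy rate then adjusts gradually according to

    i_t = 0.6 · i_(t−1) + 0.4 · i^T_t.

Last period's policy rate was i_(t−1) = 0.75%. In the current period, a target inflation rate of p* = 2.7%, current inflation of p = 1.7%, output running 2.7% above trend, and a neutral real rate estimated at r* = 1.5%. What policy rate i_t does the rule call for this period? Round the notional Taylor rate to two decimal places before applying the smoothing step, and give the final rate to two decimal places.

Output 2.7% above potential → x = 2.7.
i^T_t = 1.5 + 2.7 + 2.3 × (1.7 − 2.7) + 0.41 × 2.7
   = 1.5 + 2.7 − 2.3 + 1.107 = 3.01
i_t = 0.6 × 0.75 + 0.4 × 3.01 = 0.45 + 1.204 = 1.65

1.65%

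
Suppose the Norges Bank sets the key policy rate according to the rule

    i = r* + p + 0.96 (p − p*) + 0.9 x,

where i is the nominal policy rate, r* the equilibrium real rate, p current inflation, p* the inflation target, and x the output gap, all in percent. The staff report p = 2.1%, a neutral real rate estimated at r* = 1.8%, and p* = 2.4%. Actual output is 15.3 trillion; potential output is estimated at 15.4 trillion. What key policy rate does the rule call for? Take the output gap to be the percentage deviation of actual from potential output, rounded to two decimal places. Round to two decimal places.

Output gap = 100 × (15.3 − 15.4) / 15.4 = -0.65%.
i = 1.80 + 2.10 + 0.96 × (2.10 − 2.40) + 0.9 × (-0.65)
   = 1.80 + 2.1 − 0.288 − 0.585 = 3.03

3.03%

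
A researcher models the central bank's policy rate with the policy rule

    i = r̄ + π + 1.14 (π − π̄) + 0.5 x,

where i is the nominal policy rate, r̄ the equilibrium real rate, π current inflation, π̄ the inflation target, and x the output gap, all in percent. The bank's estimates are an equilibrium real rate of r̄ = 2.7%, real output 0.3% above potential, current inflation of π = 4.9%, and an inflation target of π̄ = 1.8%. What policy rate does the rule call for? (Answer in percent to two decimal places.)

Output 0.3% above potential → x = 0.3.
i = 2.7 + 4.9 + 1.14 × (4.9 − 1.8) + 0.5 × 0.3
   = 2.7 + 4.9 + 3.534 + 0.15 = 11.28

11.28%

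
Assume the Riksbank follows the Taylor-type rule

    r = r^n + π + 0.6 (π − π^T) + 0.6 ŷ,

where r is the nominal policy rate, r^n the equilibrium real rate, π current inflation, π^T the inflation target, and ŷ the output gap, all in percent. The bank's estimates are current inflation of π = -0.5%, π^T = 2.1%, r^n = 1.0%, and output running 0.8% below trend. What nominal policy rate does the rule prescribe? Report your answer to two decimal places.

-1.54%

Output 0.8% below potential → ŷ = -0.8.
r = 1.0 + (-0.5) + 0.6 × (-0.5 − 2.1) + 0.6 × (-0.8)
   = 1.0 − 0.5 − 1.56 − 0.48 = -1.54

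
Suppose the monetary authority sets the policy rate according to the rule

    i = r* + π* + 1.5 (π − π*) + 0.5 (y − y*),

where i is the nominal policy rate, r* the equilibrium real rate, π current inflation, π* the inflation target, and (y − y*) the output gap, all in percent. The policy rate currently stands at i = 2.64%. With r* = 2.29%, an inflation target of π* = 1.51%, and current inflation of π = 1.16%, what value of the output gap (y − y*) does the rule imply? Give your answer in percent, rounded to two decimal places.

0.5 (y − y*) = 2.64 − 2.29 − 1.51 − 1.5 × (1.16 − 1.51) = -0.635
(y − y*) = -0.635 / 0.5 = -1.27

-1.27%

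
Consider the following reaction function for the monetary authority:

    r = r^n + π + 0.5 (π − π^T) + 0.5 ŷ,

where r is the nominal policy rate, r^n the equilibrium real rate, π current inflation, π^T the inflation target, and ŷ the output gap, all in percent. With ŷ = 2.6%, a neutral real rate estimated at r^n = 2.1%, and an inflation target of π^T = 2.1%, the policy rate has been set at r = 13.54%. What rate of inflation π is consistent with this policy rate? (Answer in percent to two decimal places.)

7.46%

Collecting π: r = r^n + (1 + 0.5) π − 0.5 π^T + 0.5 ŷ
1.5 π = 13.54 − 2.1 + 0.5 × 2.1 − 0.5 × 2.6 = 11.19
π = 11.19 / 1.5 = 7.46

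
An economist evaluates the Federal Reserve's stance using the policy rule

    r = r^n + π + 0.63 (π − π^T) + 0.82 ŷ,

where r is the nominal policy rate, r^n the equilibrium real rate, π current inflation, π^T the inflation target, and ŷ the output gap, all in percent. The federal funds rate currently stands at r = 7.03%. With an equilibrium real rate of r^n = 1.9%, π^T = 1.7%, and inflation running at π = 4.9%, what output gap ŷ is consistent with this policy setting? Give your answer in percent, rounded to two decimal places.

-2.18%

0.82 ŷ = 7.03 − 1.9 − 4.9 − 0.63 × (4.9 − 1.7) = -1.786
ŷ = -1.786 / 0.82 = -2.18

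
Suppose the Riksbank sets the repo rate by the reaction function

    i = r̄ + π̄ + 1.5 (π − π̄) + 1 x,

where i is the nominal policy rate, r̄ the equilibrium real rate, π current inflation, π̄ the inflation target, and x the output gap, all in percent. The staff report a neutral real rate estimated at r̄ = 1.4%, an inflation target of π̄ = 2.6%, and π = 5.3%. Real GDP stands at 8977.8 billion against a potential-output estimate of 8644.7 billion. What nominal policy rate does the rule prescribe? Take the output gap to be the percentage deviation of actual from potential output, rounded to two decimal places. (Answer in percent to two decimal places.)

Output gap = 100 × (8977.8 − 8644.7) / 8644.7 = 3.85%.
i = 1.40 + 2.60 + 1.5 × (5.30 − 2.60) + 1 × 3.85
   = 1.40 + 2.6 + 4.05 + 3.85 = 11.90

11.90%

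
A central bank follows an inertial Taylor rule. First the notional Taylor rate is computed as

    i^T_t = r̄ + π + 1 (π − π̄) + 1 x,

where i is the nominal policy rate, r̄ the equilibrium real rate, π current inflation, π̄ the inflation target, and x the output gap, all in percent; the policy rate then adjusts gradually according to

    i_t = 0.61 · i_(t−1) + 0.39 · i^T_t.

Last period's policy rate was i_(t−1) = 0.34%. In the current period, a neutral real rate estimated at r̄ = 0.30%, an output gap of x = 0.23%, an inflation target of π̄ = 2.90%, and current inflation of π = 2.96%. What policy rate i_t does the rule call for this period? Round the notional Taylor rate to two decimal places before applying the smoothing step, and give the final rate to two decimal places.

i^T_t = 0.30 + 2.96 + 1 × (2.96 − 2.90) + 1 × 0.23
   = 0.30 + 2.96 + 0.06 + 0.23 = 3.55
i_t = 0.61 × 0.34 + 0.39 × 3.55 = 0.2074 + 1.3845 = 1.59

1.59%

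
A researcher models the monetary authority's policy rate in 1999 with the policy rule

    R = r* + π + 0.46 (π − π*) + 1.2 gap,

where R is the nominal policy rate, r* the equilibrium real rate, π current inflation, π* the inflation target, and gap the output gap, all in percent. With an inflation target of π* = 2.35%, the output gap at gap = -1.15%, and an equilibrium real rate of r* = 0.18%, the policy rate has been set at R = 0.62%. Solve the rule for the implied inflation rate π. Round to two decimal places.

1.99%

Collecting π: R = r* + (1 + 0.46) π − 0.46 π* + 1.2 gap
1.46 π = 0.62 − 0.18 + 0.46 × 2.35 − 1.2 × (-1.15) = 2.901
π = 2.901 / 1.46 = 1.99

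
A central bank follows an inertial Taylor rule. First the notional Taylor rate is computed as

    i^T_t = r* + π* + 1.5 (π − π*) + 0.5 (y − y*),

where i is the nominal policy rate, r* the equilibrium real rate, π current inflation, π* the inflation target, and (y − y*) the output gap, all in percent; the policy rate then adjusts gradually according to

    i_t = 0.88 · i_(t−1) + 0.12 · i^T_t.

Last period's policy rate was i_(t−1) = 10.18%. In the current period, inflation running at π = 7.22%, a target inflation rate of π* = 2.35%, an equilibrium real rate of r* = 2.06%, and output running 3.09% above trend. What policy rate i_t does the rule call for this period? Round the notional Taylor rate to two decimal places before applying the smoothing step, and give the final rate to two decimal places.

Output 3.09% above potential → (y − y*) = 3.09.
i^T_t = 2.06 + 2.35 + 1.5 × (7.22 − 2.35) + 0.5 × 3.09
   = 2.06 + 2.35 + 7.305 + 1.545 = 13.26
i_t = 0.88 × 10.18 + 0.12 × 13.26 = 8.9584 + 1.5912 = 10.55

10.55%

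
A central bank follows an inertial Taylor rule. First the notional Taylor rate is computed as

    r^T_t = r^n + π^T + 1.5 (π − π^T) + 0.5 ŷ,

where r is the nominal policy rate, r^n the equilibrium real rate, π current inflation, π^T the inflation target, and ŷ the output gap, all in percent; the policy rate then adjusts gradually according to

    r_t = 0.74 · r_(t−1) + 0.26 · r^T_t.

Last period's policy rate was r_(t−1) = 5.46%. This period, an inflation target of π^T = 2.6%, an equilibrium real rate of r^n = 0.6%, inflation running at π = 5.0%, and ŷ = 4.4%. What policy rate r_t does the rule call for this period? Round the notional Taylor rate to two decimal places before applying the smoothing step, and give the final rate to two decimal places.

6.38%

r^T_t = 0.6 + 2.6 + 1.5 × (5.0 − 2.6) + 0.5 × 4.4
   = 0.6 + 2.6 + 3.6 + 2.2 = 9.00
r_t = 0.74 × 5.46 + 0.26 × 9.00 = 4.0404 + 2.34 = 6.38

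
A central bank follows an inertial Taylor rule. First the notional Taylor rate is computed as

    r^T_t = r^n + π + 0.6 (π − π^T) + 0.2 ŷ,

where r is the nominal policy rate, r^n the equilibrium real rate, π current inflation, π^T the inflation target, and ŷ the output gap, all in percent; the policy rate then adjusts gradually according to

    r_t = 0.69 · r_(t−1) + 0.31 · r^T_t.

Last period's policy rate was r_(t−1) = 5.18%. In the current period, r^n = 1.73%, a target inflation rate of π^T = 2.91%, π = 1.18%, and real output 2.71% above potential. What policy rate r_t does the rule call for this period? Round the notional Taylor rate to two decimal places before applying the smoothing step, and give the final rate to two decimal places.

4.32%

Output 2.71% above potential → ŷ = 2.71.
r^T_t = 1.73 + 1.18 + 0.6 × (1.18 − 2.91) + 0.2 × 2.71
   = 1.73 + 1.18 − 1.038 + 0.542 = 2.41
r_t = 0.69 × 5.18 + 0.31 × 2.41 = 3.5742 + 0.7471 = 4.32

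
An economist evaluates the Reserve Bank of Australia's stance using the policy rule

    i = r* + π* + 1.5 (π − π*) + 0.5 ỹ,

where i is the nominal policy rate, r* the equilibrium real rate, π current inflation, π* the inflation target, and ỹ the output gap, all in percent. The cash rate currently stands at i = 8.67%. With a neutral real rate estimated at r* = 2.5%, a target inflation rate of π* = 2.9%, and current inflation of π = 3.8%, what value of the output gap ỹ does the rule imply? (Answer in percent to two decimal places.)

3.84%

0.5 ỹ = 8.67 − 2.5 − 2.9 − 1.5 × (3.8 − 2.9) = 1.92
ỹ = 1.92 / 0.5 = 3.84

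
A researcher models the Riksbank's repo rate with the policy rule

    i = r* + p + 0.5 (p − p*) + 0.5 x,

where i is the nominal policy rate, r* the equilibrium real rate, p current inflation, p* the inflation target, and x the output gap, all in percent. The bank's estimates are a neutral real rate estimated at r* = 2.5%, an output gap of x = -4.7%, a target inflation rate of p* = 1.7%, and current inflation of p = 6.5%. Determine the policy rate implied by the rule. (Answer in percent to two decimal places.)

i = 2.5 + 6.5 + 0.5 × (6.5 − 1.7) + 0.5 × (-4.7)
   = 2.5 + 6.5 + 2.4 − 2.35 = 9.05

9.05%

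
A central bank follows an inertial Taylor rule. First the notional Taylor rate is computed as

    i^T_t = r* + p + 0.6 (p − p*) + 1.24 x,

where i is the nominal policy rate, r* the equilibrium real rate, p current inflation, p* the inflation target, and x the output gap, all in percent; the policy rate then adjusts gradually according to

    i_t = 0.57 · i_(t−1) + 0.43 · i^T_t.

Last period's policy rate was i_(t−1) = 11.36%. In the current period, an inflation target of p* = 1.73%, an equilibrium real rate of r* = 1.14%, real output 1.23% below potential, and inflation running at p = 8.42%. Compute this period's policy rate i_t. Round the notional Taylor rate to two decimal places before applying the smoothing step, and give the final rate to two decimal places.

Output 1.23% below potential → x = -1.23.
i^T_t = 1.14 + 8.42 + 0.6 × (8.42 − 1.73) + 1.24 × (-1.23)
   = 1.14 + 8.42 + 4.014 − 1.5252 = 12.05
i_t = 0.57 × 11.36 + 0.43 × 12.05 = 6.4752 + 5.1815 = 11.66

11.66%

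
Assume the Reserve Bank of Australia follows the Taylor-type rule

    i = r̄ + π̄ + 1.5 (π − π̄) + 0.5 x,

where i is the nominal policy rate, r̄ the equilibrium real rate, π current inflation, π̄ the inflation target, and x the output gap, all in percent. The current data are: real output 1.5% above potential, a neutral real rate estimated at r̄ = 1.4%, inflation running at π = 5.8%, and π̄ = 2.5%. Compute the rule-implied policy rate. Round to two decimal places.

Output 1.5% above potential → x = 1.5.
i = 1.4 + 2.5 + 1.5 × (5.8 − 2.5) + 0.5 × 1.5
   = 1.4 + 2.5 + 4.95 + 0.75 = 9.60

9.60%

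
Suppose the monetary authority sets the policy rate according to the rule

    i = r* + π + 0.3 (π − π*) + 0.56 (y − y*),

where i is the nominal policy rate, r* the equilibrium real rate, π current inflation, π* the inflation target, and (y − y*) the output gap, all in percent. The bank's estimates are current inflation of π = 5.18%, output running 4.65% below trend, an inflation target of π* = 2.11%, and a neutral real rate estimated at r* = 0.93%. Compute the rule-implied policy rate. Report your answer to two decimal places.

4.43%

Output 4.65% below potential → (y − y*) = -4.65.
i = 0.93 + 5.18 + 0.3 × (5.18 − 2.11) + 0.56 × (-4.65)
   = 0.93 + 5.18 + 0.921 − 2.604 = 4.43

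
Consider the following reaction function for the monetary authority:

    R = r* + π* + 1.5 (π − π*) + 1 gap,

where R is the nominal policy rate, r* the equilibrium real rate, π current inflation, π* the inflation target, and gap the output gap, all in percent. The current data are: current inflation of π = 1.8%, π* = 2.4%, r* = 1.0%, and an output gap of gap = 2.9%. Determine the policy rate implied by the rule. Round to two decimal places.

R = 1.0 + 2.4 + 1.5 × (1.8 − 2.4) + 1 × 2.9
   = 1.0 + 2.4 − 0.9 + 2.9 = 5.40

5.40%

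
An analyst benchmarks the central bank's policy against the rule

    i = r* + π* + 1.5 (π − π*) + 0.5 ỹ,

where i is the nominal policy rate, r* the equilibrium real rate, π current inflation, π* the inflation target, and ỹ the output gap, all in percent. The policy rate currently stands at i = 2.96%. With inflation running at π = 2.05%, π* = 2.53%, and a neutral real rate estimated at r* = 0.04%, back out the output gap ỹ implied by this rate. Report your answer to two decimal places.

0.5 ỹ = 2.96 − 0.04 − 2.53 − 1.5 × (2.05 − 2.53) = 1.11
ỹ = 1.11 / 0.5 = 2.22

2.22%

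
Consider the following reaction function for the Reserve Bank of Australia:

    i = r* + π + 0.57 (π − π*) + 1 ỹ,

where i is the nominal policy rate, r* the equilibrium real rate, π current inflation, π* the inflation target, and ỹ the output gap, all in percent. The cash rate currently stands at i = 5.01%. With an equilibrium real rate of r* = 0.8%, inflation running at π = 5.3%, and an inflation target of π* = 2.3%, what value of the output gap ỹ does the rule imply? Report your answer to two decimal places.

-2.80%

1 ỹ = 5.01 − 0.8 − 5.3 − 0.57 × (5.3 − 2.3) = -2.8
ỹ = -2.8 / 1 = -2.80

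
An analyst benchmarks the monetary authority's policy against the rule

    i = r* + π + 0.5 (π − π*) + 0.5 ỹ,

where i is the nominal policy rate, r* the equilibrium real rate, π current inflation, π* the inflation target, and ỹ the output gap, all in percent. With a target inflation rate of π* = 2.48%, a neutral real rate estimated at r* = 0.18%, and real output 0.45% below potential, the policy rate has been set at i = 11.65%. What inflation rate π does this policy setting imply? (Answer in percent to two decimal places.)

Output 0.45% below potential → ỹ = -0.45.
Collecting π: i = r* + (1 + 0.5) π − 0.5 π* + 0.5 ỹ
1.5 π = 11.65 − 0.18 + 0.5 × 2.48 − 0.5 × (-0.45) = 12.935
π = 12.935 / 1.5 = 8.62

8.62%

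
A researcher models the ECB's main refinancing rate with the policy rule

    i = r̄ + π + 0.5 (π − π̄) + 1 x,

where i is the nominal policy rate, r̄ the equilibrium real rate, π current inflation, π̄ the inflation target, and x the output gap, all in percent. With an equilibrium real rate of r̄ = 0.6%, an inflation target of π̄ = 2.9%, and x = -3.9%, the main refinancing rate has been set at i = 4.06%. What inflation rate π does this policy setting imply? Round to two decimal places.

Collecting π: i = r̄ + (1 + 0.5) π − 0.5 π̄ + 1 x
1.5 π = 4.06 − 0.6 + 0.5 × 2.9 − 1 × (-3.9) = 8.81
π = 8.81 / 1.5 = 5.87

5.87%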